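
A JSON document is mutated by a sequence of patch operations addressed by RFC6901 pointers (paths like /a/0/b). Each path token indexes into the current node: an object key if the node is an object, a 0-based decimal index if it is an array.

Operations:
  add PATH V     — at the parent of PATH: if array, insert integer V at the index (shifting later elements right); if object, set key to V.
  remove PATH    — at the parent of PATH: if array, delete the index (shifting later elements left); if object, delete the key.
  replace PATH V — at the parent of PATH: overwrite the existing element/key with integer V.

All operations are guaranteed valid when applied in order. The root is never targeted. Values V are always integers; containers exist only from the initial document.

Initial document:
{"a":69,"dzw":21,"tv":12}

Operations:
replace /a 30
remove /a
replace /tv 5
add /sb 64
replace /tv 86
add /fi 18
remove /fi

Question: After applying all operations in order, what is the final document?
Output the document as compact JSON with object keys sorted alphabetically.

After op 1 (replace /a 30): {"a":30,"dzw":21,"tv":12}
After op 2 (remove /a): {"dzw":21,"tv":12}
After op 3 (replace /tv 5): {"dzw":21,"tv":5}
After op 4 (add /sb 64): {"dzw":21,"sb":64,"tv":5}
After op 5 (replace /tv 86): {"dzw":21,"sb":64,"tv":86}
After op 6 (add /fi 18): {"dzw":21,"fi":18,"sb":64,"tv":86}
After op 7 (remove /fi): {"dzw":21,"sb":64,"tv":86}

Answer: {"dzw":21,"sb":64,"tv":86}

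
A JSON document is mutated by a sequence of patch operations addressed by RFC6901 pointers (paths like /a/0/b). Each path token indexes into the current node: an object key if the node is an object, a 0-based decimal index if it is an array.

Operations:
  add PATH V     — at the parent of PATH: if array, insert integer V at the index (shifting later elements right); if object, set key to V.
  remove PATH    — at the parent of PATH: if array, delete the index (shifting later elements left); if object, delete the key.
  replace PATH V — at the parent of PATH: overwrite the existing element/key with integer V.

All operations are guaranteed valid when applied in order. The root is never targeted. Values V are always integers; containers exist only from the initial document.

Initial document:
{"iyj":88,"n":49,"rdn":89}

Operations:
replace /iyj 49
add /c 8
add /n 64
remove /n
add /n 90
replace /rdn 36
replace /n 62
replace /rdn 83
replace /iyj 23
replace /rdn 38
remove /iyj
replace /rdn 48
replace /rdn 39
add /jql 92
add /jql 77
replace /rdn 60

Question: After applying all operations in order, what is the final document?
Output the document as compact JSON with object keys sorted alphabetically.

After op 1 (replace /iyj 49): {"iyj":49,"n":49,"rdn":89}
After op 2 (add /c 8): {"c":8,"iyj":49,"n":49,"rdn":89}
After op 3 (add /n 64): {"c":8,"iyj":49,"n":64,"rdn":89}
After op 4 (remove /n): {"c":8,"iyj":49,"rdn":89}
After op 5 (add /n 90): {"c":8,"iyj":49,"n":90,"rdn":89}
After op 6 (replace /rdn 36): {"c":8,"iyj":49,"n":90,"rdn":36}
After op 7 (replace /n 62): {"c":8,"iyj":49,"n":62,"rdn":36}
After op 8 (replace /rdn 83): {"c":8,"iyj":49,"n":62,"rdn":83}
After op 9 (replace /iyj 23): {"c":8,"iyj":23,"n":62,"rdn":83}
After op 10 (replace /rdn 38): {"c":8,"iyj":23,"n":62,"rdn":38}
After op 11 (remove /iyj): {"c":8,"n":62,"rdn":38}
After op 12 (replace /rdn 48): {"c":8,"n":62,"rdn":48}
After op 13 (replace /rdn 39): {"c":8,"n":62,"rdn":39}
After op 14 (add /jql 92): {"c":8,"jql":92,"n":62,"rdn":39}
After op 15 (add /jql 77): {"c":8,"jql":77,"n":62,"rdn":39}
After op 16 (replace /rdn 60): {"c":8,"jql":77,"n":62,"rdn":60}

Answer: {"c":8,"jql":77,"n":62,"rdn":60}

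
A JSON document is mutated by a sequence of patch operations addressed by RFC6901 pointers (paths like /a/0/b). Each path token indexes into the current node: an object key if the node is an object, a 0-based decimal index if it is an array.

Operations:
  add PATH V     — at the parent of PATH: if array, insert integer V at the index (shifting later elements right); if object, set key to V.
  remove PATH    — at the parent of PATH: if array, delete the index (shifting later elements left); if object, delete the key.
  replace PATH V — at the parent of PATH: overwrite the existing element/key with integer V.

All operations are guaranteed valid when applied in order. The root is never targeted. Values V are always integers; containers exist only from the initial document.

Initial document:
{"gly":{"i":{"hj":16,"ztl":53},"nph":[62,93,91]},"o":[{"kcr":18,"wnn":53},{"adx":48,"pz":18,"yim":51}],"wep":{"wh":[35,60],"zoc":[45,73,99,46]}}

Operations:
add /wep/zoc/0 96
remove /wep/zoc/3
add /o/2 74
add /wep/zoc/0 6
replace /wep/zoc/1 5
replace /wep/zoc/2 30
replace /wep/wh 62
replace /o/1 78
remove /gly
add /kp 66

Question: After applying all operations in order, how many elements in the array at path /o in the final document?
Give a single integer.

After op 1 (add /wep/zoc/0 96): {"gly":{"i":{"hj":16,"ztl":53},"nph":[62,93,91]},"o":[{"kcr":18,"wnn":53},{"adx":48,"pz":18,"yim":51}],"wep":{"wh":[35,60],"zoc":[96,45,73,99,46]}}
After op 2 (remove /wep/zoc/3): {"gly":{"i":{"hj":16,"ztl":53},"nph":[62,93,91]},"o":[{"kcr":18,"wnn":53},{"adx":48,"pz":18,"yim":51}],"wep":{"wh":[35,60],"zoc":[96,45,73,46]}}
After op 3 (add /o/2 74): {"gly":{"i":{"hj":16,"ztl":53},"nph":[62,93,91]},"o":[{"kcr":18,"wnn":53},{"adx":48,"pz":18,"yim":51},74],"wep":{"wh":[35,60],"zoc":[96,45,73,46]}}
After op 4 (add /wep/zoc/0 6): {"gly":{"i":{"hj":16,"ztl":53},"nph":[62,93,91]},"o":[{"kcr":18,"wnn":53},{"adx":48,"pz":18,"yim":51},74],"wep":{"wh":[35,60],"zoc":[6,96,45,73,46]}}
After op 5 (replace /wep/zoc/1 5): {"gly":{"i":{"hj":16,"ztl":53},"nph":[62,93,91]},"o":[{"kcr":18,"wnn":53},{"adx":48,"pz":18,"yim":51},74],"wep":{"wh":[35,60],"zoc":[6,5,45,73,46]}}
After op 6 (replace /wep/zoc/2 30): {"gly":{"i":{"hj":16,"ztl":53},"nph":[62,93,91]},"o":[{"kcr":18,"wnn":53},{"adx":48,"pz":18,"yim":51},74],"wep":{"wh":[35,60],"zoc":[6,5,30,73,46]}}
After op 7 (replace /wep/wh 62): {"gly":{"i":{"hj":16,"ztl":53},"nph":[62,93,91]},"o":[{"kcr":18,"wnn":53},{"adx":48,"pz":18,"yim":51},74],"wep":{"wh":62,"zoc":[6,5,30,73,46]}}
After op 8 (replace /o/1 78): {"gly":{"i":{"hj":16,"ztl":53},"nph":[62,93,91]},"o":[{"kcr":18,"wnn":53},78,74],"wep":{"wh":62,"zoc":[6,5,30,73,46]}}
After op 9 (remove /gly): {"o":[{"kcr":18,"wnn":53},78,74],"wep":{"wh":62,"zoc":[6,5,30,73,46]}}
After op 10 (add /kp 66): {"kp":66,"o":[{"kcr":18,"wnn":53},78,74],"wep":{"wh":62,"zoc":[6,5,30,73,46]}}
Size at path /o: 3

Answer: 3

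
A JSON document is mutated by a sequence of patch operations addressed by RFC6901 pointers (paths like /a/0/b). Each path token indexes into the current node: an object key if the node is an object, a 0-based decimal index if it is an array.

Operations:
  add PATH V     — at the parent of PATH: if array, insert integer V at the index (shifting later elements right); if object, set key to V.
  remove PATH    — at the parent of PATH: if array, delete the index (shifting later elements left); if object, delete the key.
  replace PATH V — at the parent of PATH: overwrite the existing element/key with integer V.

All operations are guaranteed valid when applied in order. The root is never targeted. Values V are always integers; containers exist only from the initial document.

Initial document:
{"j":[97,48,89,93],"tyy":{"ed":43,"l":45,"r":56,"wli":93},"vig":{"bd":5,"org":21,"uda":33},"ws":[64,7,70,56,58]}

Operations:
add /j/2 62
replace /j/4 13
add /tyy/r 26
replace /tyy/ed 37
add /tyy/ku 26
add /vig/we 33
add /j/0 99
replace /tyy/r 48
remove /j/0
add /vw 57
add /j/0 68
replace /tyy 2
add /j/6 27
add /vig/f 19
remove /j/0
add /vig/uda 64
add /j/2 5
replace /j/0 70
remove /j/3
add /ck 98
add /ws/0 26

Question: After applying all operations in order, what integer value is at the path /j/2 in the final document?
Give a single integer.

After op 1 (add /j/2 62): {"j":[97,48,62,89,93],"tyy":{"ed":43,"l":45,"r":56,"wli":93},"vig":{"bd":5,"org":21,"uda":33},"ws":[64,7,70,56,58]}
After op 2 (replace /j/4 13): {"j":[97,48,62,89,13],"tyy":{"ed":43,"l":45,"r":56,"wli":93},"vig":{"bd":5,"org":21,"uda":33},"ws":[64,7,70,56,58]}
After op 3 (add /tyy/r 26): {"j":[97,48,62,89,13],"tyy":{"ed":43,"l":45,"r":26,"wli":93},"vig":{"bd":5,"org":21,"uda":33},"ws":[64,7,70,56,58]}
After op 4 (replace /tyy/ed 37): {"j":[97,48,62,89,13],"tyy":{"ed":37,"l":45,"r":26,"wli":93},"vig":{"bd":5,"org":21,"uda":33},"ws":[64,7,70,56,58]}
After op 5 (add /tyy/ku 26): {"j":[97,48,62,89,13],"tyy":{"ed":37,"ku":26,"l":45,"r":26,"wli":93},"vig":{"bd":5,"org":21,"uda":33},"ws":[64,7,70,56,58]}
After op 6 (add /vig/we 33): {"j":[97,48,62,89,13],"tyy":{"ed":37,"ku":26,"l":45,"r":26,"wli":93},"vig":{"bd":5,"org":21,"uda":33,"we":33},"ws":[64,7,70,56,58]}
After op 7 (add /j/0 99): {"j":[99,97,48,62,89,13],"tyy":{"ed":37,"ku":26,"l":45,"r":26,"wli":93},"vig":{"bd":5,"org":21,"uda":33,"we":33},"ws":[64,7,70,56,58]}
After op 8 (replace /tyy/r 48): {"j":[99,97,48,62,89,13],"tyy":{"ed":37,"ku":26,"l":45,"r":48,"wli":93},"vig":{"bd":5,"org":21,"uda":33,"we":33},"ws":[64,7,70,56,58]}
After op 9 (remove /j/0): {"j":[97,48,62,89,13],"tyy":{"ed":37,"ku":26,"l":45,"r":48,"wli":93},"vig":{"bd":5,"org":21,"uda":33,"we":33},"ws":[64,7,70,56,58]}
After op 10 (add /vw 57): {"j":[97,48,62,89,13],"tyy":{"ed":37,"ku":26,"l":45,"r":48,"wli":93},"vig":{"bd":5,"org":21,"uda":33,"we":33},"vw":57,"ws":[64,7,70,56,58]}
After op 11 (add /j/0 68): {"j":[68,97,48,62,89,13],"tyy":{"ed":37,"ku":26,"l":45,"r":48,"wli":93},"vig":{"bd":5,"org":21,"uda":33,"we":33},"vw":57,"ws":[64,7,70,56,58]}
After op 12 (replace /tyy 2): {"j":[68,97,48,62,89,13],"tyy":2,"vig":{"bd":5,"org":21,"uda":33,"we":33},"vw":57,"ws":[64,7,70,56,58]}
After op 13 (add /j/6 27): {"j":[68,97,48,62,89,13,27],"tyy":2,"vig":{"bd":5,"org":21,"uda":33,"we":33},"vw":57,"ws":[64,7,70,56,58]}
After op 14 (add /vig/f 19): {"j":[68,97,48,62,89,13,27],"tyy":2,"vig":{"bd":5,"f":19,"org":21,"uda":33,"we":33},"vw":57,"ws":[64,7,70,56,58]}
After op 15 (remove /j/0): {"j":[97,48,62,89,13,27],"tyy":2,"vig":{"bd":5,"f":19,"org":21,"uda":33,"we":33},"vw":57,"ws":[64,7,70,56,58]}
After op 16 (add /vig/uda 64): {"j":[97,48,62,89,13,27],"tyy":2,"vig":{"bd":5,"f":19,"org":21,"uda":64,"we":33},"vw":57,"ws":[64,7,70,56,58]}
After op 17 (add /j/2 5): {"j":[97,48,5,62,89,13,27],"tyy":2,"vig":{"bd":5,"f":19,"org":21,"uda":64,"we":33},"vw":57,"ws":[64,7,70,56,58]}
After op 18 (replace /j/0 70): {"j":[70,48,5,62,89,13,27],"tyy":2,"vig":{"bd":5,"f":19,"org":21,"uda":64,"we":33},"vw":57,"ws":[64,7,70,56,58]}
After op 19 (remove /j/3): {"j":[70,48,5,89,13,27],"tyy":2,"vig":{"bd":5,"f":19,"org":21,"uda":64,"we":33},"vw":57,"ws":[64,7,70,56,58]}
After op 20 (add /ck 98): {"ck":98,"j":[70,48,5,89,13,27],"tyy":2,"vig":{"bd":5,"f":19,"org":21,"uda":64,"we":33},"vw":57,"ws":[64,7,70,56,58]}
After op 21 (add /ws/0 26): {"ck":98,"j":[70,48,5,89,13,27],"tyy":2,"vig":{"bd":5,"f":19,"org":21,"uda":64,"we":33},"vw":57,"ws":[26,64,7,70,56,58]}
Value at /j/2: 5

Answer: 5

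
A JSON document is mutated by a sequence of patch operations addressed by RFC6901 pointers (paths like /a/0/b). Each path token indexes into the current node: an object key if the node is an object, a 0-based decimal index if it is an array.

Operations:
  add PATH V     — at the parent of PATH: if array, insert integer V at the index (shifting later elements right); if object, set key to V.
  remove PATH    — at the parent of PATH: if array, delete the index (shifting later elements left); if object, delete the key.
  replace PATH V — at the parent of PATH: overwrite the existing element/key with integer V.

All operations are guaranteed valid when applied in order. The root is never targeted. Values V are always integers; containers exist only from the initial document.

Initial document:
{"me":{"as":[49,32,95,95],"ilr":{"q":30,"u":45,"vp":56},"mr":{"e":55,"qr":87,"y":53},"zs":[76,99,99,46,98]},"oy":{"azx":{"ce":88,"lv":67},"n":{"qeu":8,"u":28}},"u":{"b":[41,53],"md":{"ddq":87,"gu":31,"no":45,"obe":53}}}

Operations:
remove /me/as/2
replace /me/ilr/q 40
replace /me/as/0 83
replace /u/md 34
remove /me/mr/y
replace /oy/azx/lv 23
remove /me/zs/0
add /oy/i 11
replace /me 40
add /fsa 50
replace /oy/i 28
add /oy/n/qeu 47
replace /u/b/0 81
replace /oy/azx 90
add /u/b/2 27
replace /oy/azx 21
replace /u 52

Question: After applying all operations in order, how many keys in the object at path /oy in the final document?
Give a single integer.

After op 1 (remove /me/as/2): {"me":{"as":[49,32,95],"ilr":{"q":30,"u":45,"vp":56},"mr":{"e":55,"qr":87,"y":53},"zs":[76,99,99,46,98]},"oy":{"azx":{"ce":88,"lv":67},"n":{"qeu":8,"u":28}},"u":{"b":[41,53],"md":{"ddq":87,"gu":31,"no":45,"obe":53}}}
After op 2 (replace /me/ilr/q 40): {"me":{"as":[49,32,95],"ilr":{"q":40,"u":45,"vp":56},"mr":{"e":55,"qr":87,"y":53},"zs":[76,99,99,46,98]},"oy":{"azx":{"ce":88,"lv":67},"n":{"qeu":8,"u":28}},"u":{"b":[41,53],"md":{"ddq":87,"gu":31,"no":45,"obe":53}}}
After op 3 (replace /me/as/0 83): {"me":{"as":[83,32,95],"ilr":{"q":40,"u":45,"vp":56},"mr":{"e":55,"qr":87,"y":53},"zs":[76,99,99,46,98]},"oy":{"azx":{"ce":88,"lv":67},"n":{"qeu":8,"u":28}},"u":{"b":[41,53],"md":{"ddq":87,"gu":31,"no":45,"obe":53}}}
After op 4 (replace /u/md 34): {"me":{"as":[83,32,95],"ilr":{"q":40,"u":45,"vp":56},"mr":{"e":55,"qr":87,"y":53},"zs":[76,99,99,46,98]},"oy":{"azx":{"ce":88,"lv":67},"n":{"qeu":8,"u":28}},"u":{"b":[41,53],"md":34}}
After op 5 (remove /me/mr/y): {"me":{"as":[83,32,95],"ilr":{"q":40,"u":45,"vp":56},"mr":{"e":55,"qr":87},"zs":[76,99,99,46,98]},"oy":{"azx":{"ce":88,"lv":67},"n":{"qeu":8,"u":28}},"u":{"b":[41,53],"md":34}}
After op 6 (replace /oy/azx/lv 23): {"me":{"as":[83,32,95],"ilr":{"q":40,"u":45,"vp":56},"mr":{"e":55,"qr":87},"zs":[76,99,99,46,98]},"oy":{"azx":{"ce":88,"lv":23},"n":{"qeu":8,"u":28}},"u":{"b":[41,53],"md":34}}
After op 7 (remove /me/zs/0): {"me":{"as":[83,32,95],"ilr":{"q":40,"u":45,"vp":56},"mr":{"e":55,"qr":87},"zs":[99,99,46,98]},"oy":{"azx":{"ce":88,"lv":23},"n":{"qeu":8,"u":28}},"u":{"b":[41,53],"md":34}}
After op 8 (add /oy/i 11): {"me":{"as":[83,32,95],"ilr":{"q":40,"u":45,"vp":56},"mr":{"e":55,"qr":87},"zs":[99,99,46,98]},"oy":{"azx":{"ce":88,"lv":23},"i":11,"n":{"qeu":8,"u":28}},"u":{"b":[41,53],"md":34}}
After op 9 (replace /me 40): {"me":40,"oy":{"azx":{"ce":88,"lv":23},"i":11,"n":{"qeu":8,"u":28}},"u":{"b":[41,53],"md":34}}
After op 10 (add /fsa 50): {"fsa":50,"me":40,"oy":{"azx":{"ce":88,"lv":23},"i":11,"n":{"qeu":8,"u":28}},"u":{"b":[41,53],"md":34}}
After op 11 (replace /oy/i 28): {"fsa":50,"me":40,"oy":{"azx":{"ce":88,"lv":23},"i":28,"n":{"qeu":8,"u":28}},"u":{"b":[41,53],"md":34}}
After op 12 (add /oy/n/qeu 47): {"fsa":50,"me":40,"oy":{"azx":{"ce":88,"lv":23},"i":28,"n":{"qeu":47,"u":28}},"u":{"b":[41,53],"md":34}}
After op 13 (replace /u/b/0 81): {"fsa":50,"me":40,"oy":{"azx":{"ce":88,"lv":23},"i":28,"n":{"qeu":47,"u":28}},"u":{"b":[81,53],"md":34}}
After op 14 (replace /oy/azx 90): {"fsa":50,"me":40,"oy":{"azx":90,"i":28,"n":{"qeu":47,"u":28}},"u":{"b":[81,53],"md":34}}
After op 15 (add /u/b/2 27): {"fsa":50,"me":40,"oy":{"azx":90,"i":28,"n":{"qeu":47,"u":28}},"u":{"b":[81,53,27],"md":34}}
After op 16 (replace /oy/azx 21): {"fsa":50,"me":40,"oy":{"azx":21,"i":28,"n":{"qeu":47,"u":28}},"u":{"b":[81,53,27],"md":34}}
After op 17 (replace /u 52): {"fsa":50,"me":40,"oy":{"azx":21,"i":28,"n":{"qeu":47,"u":28}},"u":52}
Size at path /oy: 3

Answer: 3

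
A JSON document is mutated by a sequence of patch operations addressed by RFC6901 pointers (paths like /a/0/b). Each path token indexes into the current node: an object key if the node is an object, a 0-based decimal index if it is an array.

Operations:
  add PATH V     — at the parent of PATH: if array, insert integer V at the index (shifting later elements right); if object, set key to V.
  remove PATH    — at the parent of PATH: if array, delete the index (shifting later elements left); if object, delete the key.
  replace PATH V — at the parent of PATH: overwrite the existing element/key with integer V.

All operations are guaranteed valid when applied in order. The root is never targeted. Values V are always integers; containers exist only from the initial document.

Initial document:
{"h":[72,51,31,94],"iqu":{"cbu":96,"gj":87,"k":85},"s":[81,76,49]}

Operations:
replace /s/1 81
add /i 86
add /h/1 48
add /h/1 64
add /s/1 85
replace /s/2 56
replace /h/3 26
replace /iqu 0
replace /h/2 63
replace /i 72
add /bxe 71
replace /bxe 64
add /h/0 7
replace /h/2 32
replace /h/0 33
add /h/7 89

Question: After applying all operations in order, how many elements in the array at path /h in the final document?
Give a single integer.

Answer: 8

Derivation:
After op 1 (replace /s/1 81): {"h":[72,51,31,94],"iqu":{"cbu":96,"gj":87,"k":85},"s":[81,81,49]}
After op 2 (add /i 86): {"h":[72,51,31,94],"i":86,"iqu":{"cbu":96,"gj":87,"k":85},"s":[81,81,49]}
After op 3 (add /h/1 48): {"h":[72,48,51,31,94],"i":86,"iqu":{"cbu":96,"gj":87,"k":85},"s":[81,81,49]}
After op 4 (add /h/1 64): {"h":[72,64,48,51,31,94],"i":86,"iqu":{"cbu":96,"gj":87,"k":85},"s":[81,81,49]}
After op 5 (add /s/1 85): {"h":[72,64,48,51,31,94],"i":86,"iqu":{"cbu":96,"gj":87,"k":85},"s":[81,85,81,49]}
After op 6 (replace /s/2 56): {"h":[72,64,48,51,31,94],"i":86,"iqu":{"cbu":96,"gj":87,"k":85},"s":[81,85,56,49]}
After op 7 (replace /h/3 26): {"h":[72,64,48,26,31,94],"i":86,"iqu":{"cbu":96,"gj":87,"k":85},"s":[81,85,56,49]}
After op 8 (replace /iqu 0): {"h":[72,64,48,26,31,94],"i":86,"iqu":0,"s":[81,85,56,49]}
After op 9 (replace /h/2 63): {"h":[72,64,63,26,31,94],"i":86,"iqu":0,"s":[81,85,56,49]}
After op 10 (replace /i 72): {"h":[72,64,63,26,31,94],"i":72,"iqu":0,"s":[81,85,56,49]}
After op 11 (add /bxe 71): {"bxe":71,"h":[72,64,63,26,31,94],"i":72,"iqu":0,"s":[81,85,56,49]}
After op 12 (replace /bxe 64): {"bxe":64,"h":[72,64,63,26,31,94],"i":72,"iqu":0,"s":[81,85,56,49]}
After op 13 (add /h/0 7): {"bxe":64,"h":[7,72,64,63,26,31,94],"i":72,"iqu":0,"s":[81,85,56,49]}
After op 14 (replace /h/2 32): {"bxe":64,"h":[7,72,32,63,26,31,94],"i":72,"iqu":0,"s":[81,85,56,49]}
After op 15 (replace /h/0 33): {"bxe":64,"h":[33,72,32,63,26,31,94],"i":72,"iqu":0,"s":[81,85,56,49]}
After op 16 (add /h/7 89): {"bxe":64,"h":[33,72,32,63,26,31,94,89],"i":72,"iqu":0,"s":[81,85,56,49]}
Size at path /h: 8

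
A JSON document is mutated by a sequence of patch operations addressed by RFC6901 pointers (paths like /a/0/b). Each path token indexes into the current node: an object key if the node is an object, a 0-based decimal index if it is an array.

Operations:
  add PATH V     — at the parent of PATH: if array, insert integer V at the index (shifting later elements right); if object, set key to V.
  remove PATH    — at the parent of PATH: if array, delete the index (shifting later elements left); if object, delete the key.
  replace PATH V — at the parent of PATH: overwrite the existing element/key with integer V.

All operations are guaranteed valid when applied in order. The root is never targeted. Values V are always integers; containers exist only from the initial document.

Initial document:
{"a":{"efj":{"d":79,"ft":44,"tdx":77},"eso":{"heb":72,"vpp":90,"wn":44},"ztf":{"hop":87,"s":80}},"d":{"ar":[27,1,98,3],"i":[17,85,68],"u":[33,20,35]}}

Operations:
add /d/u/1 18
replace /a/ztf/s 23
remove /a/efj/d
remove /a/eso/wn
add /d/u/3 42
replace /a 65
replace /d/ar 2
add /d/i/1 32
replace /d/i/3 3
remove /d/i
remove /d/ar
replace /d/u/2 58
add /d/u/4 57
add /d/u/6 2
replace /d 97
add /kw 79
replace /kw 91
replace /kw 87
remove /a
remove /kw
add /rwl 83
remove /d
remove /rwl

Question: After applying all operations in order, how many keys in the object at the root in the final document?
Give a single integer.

Answer: 0

Derivation:
After op 1 (add /d/u/1 18): {"a":{"efj":{"d":79,"ft":44,"tdx":77},"eso":{"heb":72,"vpp":90,"wn":44},"ztf":{"hop":87,"s":80}},"d":{"ar":[27,1,98,3],"i":[17,85,68],"u":[33,18,20,35]}}
After op 2 (replace /a/ztf/s 23): {"a":{"efj":{"d":79,"ft":44,"tdx":77},"eso":{"heb":72,"vpp":90,"wn":44},"ztf":{"hop":87,"s":23}},"d":{"ar":[27,1,98,3],"i":[17,85,68],"u":[33,18,20,35]}}
After op 3 (remove /a/efj/d): {"a":{"efj":{"ft":44,"tdx":77},"eso":{"heb":72,"vpp":90,"wn":44},"ztf":{"hop":87,"s":23}},"d":{"ar":[27,1,98,3],"i":[17,85,68],"u":[33,18,20,35]}}
After op 4 (remove /a/eso/wn): {"a":{"efj":{"ft":44,"tdx":77},"eso":{"heb":72,"vpp":90},"ztf":{"hop":87,"s":23}},"d":{"ar":[27,1,98,3],"i":[17,85,68],"u":[33,18,20,35]}}
After op 5 (add /d/u/3 42): {"a":{"efj":{"ft":44,"tdx":77},"eso":{"heb":72,"vpp":90},"ztf":{"hop":87,"s":23}},"d":{"ar":[27,1,98,3],"i":[17,85,68],"u":[33,18,20,42,35]}}
After op 6 (replace /a 65): {"a":65,"d":{"ar":[27,1,98,3],"i":[17,85,68],"u":[33,18,20,42,35]}}
After op 7 (replace /d/ar 2): {"a":65,"d":{"ar":2,"i":[17,85,68],"u":[33,18,20,42,35]}}
After op 8 (add /d/i/1 32): {"a":65,"d":{"ar":2,"i":[17,32,85,68],"u":[33,18,20,42,35]}}
After op 9 (replace /d/i/3 3): {"a":65,"d":{"ar":2,"i":[17,32,85,3],"u":[33,18,20,42,35]}}
After op 10 (remove /d/i): {"a":65,"d":{"ar":2,"u":[33,18,20,42,35]}}
After op 11 (remove /d/ar): {"a":65,"d":{"u":[33,18,20,42,35]}}
After op 12 (replace /d/u/2 58): {"a":65,"d":{"u":[33,18,58,42,35]}}
After op 13 (add /d/u/4 57): {"a":65,"d":{"u":[33,18,58,42,57,35]}}
After op 14 (add /d/u/6 2): {"a":65,"d":{"u":[33,18,58,42,57,35,2]}}
After op 15 (replace /d 97): {"a":65,"d":97}
After op 16 (add /kw 79): {"a":65,"d":97,"kw":79}
After op 17 (replace /kw 91): {"a":65,"d":97,"kw":91}
After op 18 (replace /kw 87): {"a":65,"d":97,"kw":87}
After op 19 (remove /a): {"d":97,"kw":87}
After op 20 (remove /kw): {"d":97}
After op 21 (add /rwl 83): {"d":97,"rwl":83}
After op 22 (remove /d): {"rwl":83}
After op 23 (remove /rwl): {}
Size at the root: 0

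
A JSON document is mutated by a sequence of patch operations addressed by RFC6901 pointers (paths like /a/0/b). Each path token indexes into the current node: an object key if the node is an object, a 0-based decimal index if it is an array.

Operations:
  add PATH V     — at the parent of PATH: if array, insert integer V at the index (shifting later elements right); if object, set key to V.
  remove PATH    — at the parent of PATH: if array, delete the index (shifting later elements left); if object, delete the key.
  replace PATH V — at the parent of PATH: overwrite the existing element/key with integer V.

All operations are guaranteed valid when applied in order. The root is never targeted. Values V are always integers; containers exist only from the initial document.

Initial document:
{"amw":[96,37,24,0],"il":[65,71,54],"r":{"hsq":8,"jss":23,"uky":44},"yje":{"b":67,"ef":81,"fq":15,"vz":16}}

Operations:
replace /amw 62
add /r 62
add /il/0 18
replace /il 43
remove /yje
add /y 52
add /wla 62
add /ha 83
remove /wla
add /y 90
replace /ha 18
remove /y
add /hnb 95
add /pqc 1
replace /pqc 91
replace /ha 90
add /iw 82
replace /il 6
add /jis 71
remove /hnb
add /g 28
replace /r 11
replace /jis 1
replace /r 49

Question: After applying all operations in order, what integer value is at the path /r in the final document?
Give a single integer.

After op 1 (replace /amw 62): {"amw":62,"il":[65,71,54],"r":{"hsq":8,"jss":23,"uky":44},"yje":{"b":67,"ef":81,"fq":15,"vz":16}}
After op 2 (add /r 62): {"amw":62,"il":[65,71,54],"r":62,"yje":{"b":67,"ef":81,"fq":15,"vz":16}}
After op 3 (add /il/0 18): {"amw":62,"il":[18,65,71,54],"r":62,"yje":{"b":67,"ef":81,"fq":15,"vz":16}}
After op 4 (replace /il 43): {"amw":62,"il":43,"r":62,"yje":{"b":67,"ef":81,"fq":15,"vz":16}}
After op 5 (remove /yje): {"amw":62,"il":43,"r":62}
After op 6 (add /y 52): {"amw":62,"il":43,"r":62,"y":52}
After op 7 (add /wla 62): {"amw":62,"il":43,"r":62,"wla":62,"y":52}
After op 8 (add /ha 83): {"amw":62,"ha":83,"il":43,"r":62,"wla":62,"y":52}
After op 9 (remove /wla): {"amw":62,"ha":83,"il":43,"r":62,"y":52}
After op 10 (add /y 90): {"amw":62,"ha":83,"il":43,"r":62,"y":90}
After op 11 (replace /ha 18): {"amw":62,"ha":18,"il":43,"r":62,"y":90}
After op 12 (remove /y): {"amw":62,"ha":18,"il":43,"r":62}
After op 13 (add /hnb 95): {"amw":62,"ha":18,"hnb":95,"il":43,"r":62}
After op 14 (add /pqc 1): {"amw":62,"ha":18,"hnb":95,"il":43,"pqc":1,"r":62}
After op 15 (replace /pqc 91): {"amw":62,"ha":18,"hnb":95,"il":43,"pqc":91,"r":62}
After op 16 (replace /ha 90): {"amw":62,"ha":90,"hnb":95,"il":43,"pqc":91,"r":62}
After op 17 (add /iw 82): {"amw":62,"ha":90,"hnb":95,"il":43,"iw":82,"pqc":91,"r":62}
After op 18 (replace /il 6): {"amw":62,"ha":90,"hnb":95,"il":6,"iw":82,"pqc":91,"r":62}
After op 19 (add /jis 71): {"amw":62,"ha":90,"hnb":95,"il":6,"iw":82,"jis":71,"pqc":91,"r":62}
After op 20 (remove /hnb): {"amw":62,"ha":90,"il":6,"iw":82,"jis":71,"pqc":91,"r":62}
After op 21 (add /g 28): {"amw":62,"g":28,"ha":90,"il":6,"iw":82,"jis":71,"pqc":91,"r":62}
After op 22 (replace /r 11): {"amw":62,"g":28,"ha":90,"il":6,"iw":82,"jis":71,"pqc":91,"r":11}
After op 23 (replace /jis 1): {"amw":62,"g":28,"ha":90,"il":6,"iw":82,"jis":1,"pqc":91,"r":11}
After op 24 (replace /r 49): {"amw":62,"g":28,"ha":90,"il":6,"iw":82,"jis":1,"pqc":91,"r":49}
Value at /r: 49

Answer: 49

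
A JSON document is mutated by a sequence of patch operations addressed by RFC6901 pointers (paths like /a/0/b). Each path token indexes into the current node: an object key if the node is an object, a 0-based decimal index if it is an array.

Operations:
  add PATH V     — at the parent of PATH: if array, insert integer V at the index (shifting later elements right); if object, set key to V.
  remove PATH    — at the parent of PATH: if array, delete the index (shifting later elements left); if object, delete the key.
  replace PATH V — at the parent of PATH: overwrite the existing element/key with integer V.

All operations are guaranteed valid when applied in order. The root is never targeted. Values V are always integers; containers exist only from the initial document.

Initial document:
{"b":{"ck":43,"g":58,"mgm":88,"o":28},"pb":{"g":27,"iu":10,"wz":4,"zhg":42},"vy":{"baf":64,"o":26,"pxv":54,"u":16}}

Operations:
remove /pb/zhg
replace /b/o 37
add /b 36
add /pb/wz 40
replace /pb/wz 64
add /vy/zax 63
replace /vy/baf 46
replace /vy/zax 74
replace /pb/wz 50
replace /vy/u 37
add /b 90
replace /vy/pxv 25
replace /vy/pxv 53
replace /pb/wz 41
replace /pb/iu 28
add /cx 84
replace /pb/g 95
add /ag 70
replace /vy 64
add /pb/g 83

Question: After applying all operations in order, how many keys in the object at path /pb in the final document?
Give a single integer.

After op 1 (remove /pb/zhg): {"b":{"ck":43,"g":58,"mgm":88,"o":28},"pb":{"g":27,"iu":10,"wz":4},"vy":{"baf":64,"o":26,"pxv":54,"u":16}}
After op 2 (replace /b/o 37): {"b":{"ck":43,"g":58,"mgm":88,"o":37},"pb":{"g":27,"iu":10,"wz":4},"vy":{"baf":64,"o":26,"pxv":54,"u":16}}
After op 3 (add /b 36): {"b":36,"pb":{"g":27,"iu":10,"wz":4},"vy":{"baf":64,"o":26,"pxv":54,"u":16}}
After op 4 (add /pb/wz 40): {"b":36,"pb":{"g":27,"iu":10,"wz":40},"vy":{"baf":64,"o":26,"pxv":54,"u":16}}
After op 5 (replace /pb/wz 64): {"b":36,"pb":{"g":27,"iu":10,"wz":64},"vy":{"baf":64,"o":26,"pxv":54,"u":16}}
After op 6 (add /vy/zax 63): {"b":36,"pb":{"g":27,"iu":10,"wz":64},"vy":{"baf":64,"o":26,"pxv":54,"u":16,"zax":63}}
After op 7 (replace /vy/baf 46): {"b":36,"pb":{"g":27,"iu":10,"wz":64},"vy":{"baf":46,"o":26,"pxv":54,"u":16,"zax":63}}
After op 8 (replace /vy/zax 74): {"b":36,"pb":{"g":27,"iu":10,"wz":64},"vy":{"baf":46,"o":26,"pxv":54,"u":16,"zax":74}}
After op 9 (replace /pb/wz 50): {"b":36,"pb":{"g":27,"iu":10,"wz":50},"vy":{"baf":46,"o":26,"pxv":54,"u":16,"zax":74}}
After op 10 (replace /vy/u 37): {"b":36,"pb":{"g":27,"iu":10,"wz":50},"vy":{"baf":46,"o":26,"pxv":54,"u":37,"zax":74}}
After op 11 (add /b 90): {"b":90,"pb":{"g":27,"iu":10,"wz":50},"vy":{"baf":46,"o":26,"pxv":54,"u":37,"zax":74}}
After op 12 (replace /vy/pxv 25): {"b":90,"pb":{"g":27,"iu":10,"wz":50},"vy":{"baf":46,"o":26,"pxv":25,"u":37,"zax":74}}
After op 13 (replace /vy/pxv 53): {"b":90,"pb":{"g":27,"iu":10,"wz":50},"vy":{"baf":46,"o":26,"pxv":53,"u":37,"zax":74}}
After op 14 (replace /pb/wz 41): {"b":90,"pb":{"g":27,"iu":10,"wz":41},"vy":{"baf":46,"o":26,"pxv":53,"u":37,"zax":74}}
After op 15 (replace /pb/iu 28): {"b":90,"pb":{"g":27,"iu":28,"wz":41},"vy":{"baf":46,"o":26,"pxv":53,"u":37,"zax":74}}
After op 16 (add /cx 84): {"b":90,"cx":84,"pb":{"g":27,"iu":28,"wz":41},"vy":{"baf":46,"o":26,"pxv":53,"u":37,"zax":74}}
After op 17 (replace /pb/g 95): {"b":90,"cx":84,"pb":{"g":95,"iu":28,"wz":41},"vy":{"baf":46,"o":26,"pxv":53,"u":37,"zax":74}}
After op 18 (add /ag 70): {"ag":70,"b":90,"cx":84,"pb":{"g":95,"iu":28,"wz":41},"vy":{"baf":46,"o":26,"pxv":53,"u":37,"zax":74}}
After op 19 (replace /vy 64): {"ag":70,"b":90,"cx":84,"pb":{"g":95,"iu":28,"wz":41},"vy":64}
After op 20 (add /pb/g 83): {"ag":70,"b":90,"cx":84,"pb":{"g":83,"iu":28,"wz":41},"vy":64}
Size at path /pb: 3

Answer: 3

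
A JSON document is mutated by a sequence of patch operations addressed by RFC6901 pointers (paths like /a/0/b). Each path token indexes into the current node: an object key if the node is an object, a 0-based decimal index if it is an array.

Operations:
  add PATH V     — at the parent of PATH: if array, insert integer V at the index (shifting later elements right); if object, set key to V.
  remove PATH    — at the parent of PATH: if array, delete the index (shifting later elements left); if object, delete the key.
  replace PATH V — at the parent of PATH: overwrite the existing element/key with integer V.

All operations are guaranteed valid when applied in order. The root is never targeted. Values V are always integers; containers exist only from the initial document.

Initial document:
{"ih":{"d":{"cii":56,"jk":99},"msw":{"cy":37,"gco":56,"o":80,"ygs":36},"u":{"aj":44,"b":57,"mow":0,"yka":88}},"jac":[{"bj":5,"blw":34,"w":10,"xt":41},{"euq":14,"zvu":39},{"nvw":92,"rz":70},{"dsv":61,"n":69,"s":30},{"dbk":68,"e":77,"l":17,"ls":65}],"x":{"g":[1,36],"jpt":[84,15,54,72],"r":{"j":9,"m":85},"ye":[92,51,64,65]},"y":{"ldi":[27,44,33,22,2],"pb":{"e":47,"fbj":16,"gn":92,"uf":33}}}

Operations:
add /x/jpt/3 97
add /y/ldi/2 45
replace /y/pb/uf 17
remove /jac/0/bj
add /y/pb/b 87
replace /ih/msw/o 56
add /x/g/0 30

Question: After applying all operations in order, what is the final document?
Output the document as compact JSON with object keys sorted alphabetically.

After op 1 (add /x/jpt/3 97): {"ih":{"d":{"cii":56,"jk":99},"msw":{"cy":37,"gco":56,"o":80,"ygs":36},"u":{"aj":44,"b":57,"mow":0,"yka":88}},"jac":[{"bj":5,"blw":34,"w":10,"xt":41},{"euq":14,"zvu":39},{"nvw":92,"rz":70},{"dsv":61,"n":69,"s":30},{"dbk":68,"e":77,"l":17,"ls":65}],"x":{"g":[1,36],"jpt":[84,15,54,97,72],"r":{"j":9,"m":85},"ye":[92,51,64,65]},"y":{"ldi":[27,44,33,22,2],"pb":{"e":47,"fbj":16,"gn":92,"uf":33}}}
After op 2 (add /y/ldi/2 45): {"ih":{"d":{"cii":56,"jk":99},"msw":{"cy":37,"gco":56,"o":80,"ygs":36},"u":{"aj":44,"b":57,"mow":0,"yka":88}},"jac":[{"bj":5,"blw":34,"w":10,"xt":41},{"euq":14,"zvu":39},{"nvw":92,"rz":70},{"dsv":61,"n":69,"s":30},{"dbk":68,"e":77,"l":17,"ls":65}],"x":{"g":[1,36],"jpt":[84,15,54,97,72],"r":{"j":9,"m":85},"ye":[92,51,64,65]},"y":{"ldi":[27,44,45,33,22,2],"pb":{"e":47,"fbj":16,"gn":92,"uf":33}}}
After op 3 (replace /y/pb/uf 17): {"ih":{"d":{"cii":56,"jk":99},"msw":{"cy":37,"gco":56,"o":80,"ygs":36},"u":{"aj":44,"b":57,"mow":0,"yka":88}},"jac":[{"bj":5,"blw":34,"w":10,"xt":41},{"euq":14,"zvu":39},{"nvw":92,"rz":70},{"dsv":61,"n":69,"s":30},{"dbk":68,"e":77,"l":17,"ls":65}],"x":{"g":[1,36],"jpt":[84,15,54,97,72],"r":{"j":9,"m":85},"ye":[92,51,64,65]},"y":{"ldi":[27,44,45,33,22,2],"pb":{"e":47,"fbj":16,"gn":92,"uf":17}}}
After op 4 (remove /jac/0/bj): {"ih":{"d":{"cii":56,"jk":99},"msw":{"cy":37,"gco":56,"o":80,"ygs":36},"u":{"aj":44,"b":57,"mow":0,"yka":88}},"jac":[{"blw":34,"w":10,"xt":41},{"euq":14,"zvu":39},{"nvw":92,"rz":70},{"dsv":61,"n":69,"s":30},{"dbk":68,"e":77,"l":17,"ls":65}],"x":{"g":[1,36],"jpt":[84,15,54,97,72],"r":{"j":9,"m":85},"ye":[92,51,64,65]},"y":{"ldi":[27,44,45,33,22,2],"pb":{"e":47,"fbj":16,"gn":92,"uf":17}}}
After op 5 (add /y/pb/b 87): {"ih":{"d":{"cii":56,"jk":99},"msw":{"cy":37,"gco":56,"o":80,"ygs":36},"u":{"aj":44,"b":57,"mow":0,"yka":88}},"jac":[{"blw":34,"w":10,"xt":41},{"euq":14,"zvu":39},{"nvw":92,"rz":70},{"dsv":61,"n":69,"s":30},{"dbk":68,"e":77,"l":17,"ls":65}],"x":{"g":[1,36],"jpt":[84,15,54,97,72],"r":{"j":9,"m":85},"ye":[92,51,64,65]},"y":{"ldi":[27,44,45,33,22,2],"pb":{"b":87,"e":47,"fbj":16,"gn":92,"uf":17}}}
After op 6 (replace /ih/msw/o 56): {"ih":{"d":{"cii":56,"jk":99},"msw":{"cy":37,"gco":56,"o":56,"ygs":36},"u":{"aj":44,"b":57,"mow":0,"yka":88}},"jac":[{"blw":34,"w":10,"xt":41},{"euq":14,"zvu":39},{"nvw":92,"rz":70},{"dsv":61,"n":69,"s":30},{"dbk":68,"e":77,"l":17,"ls":65}],"x":{"g":[1,36],"jpt":[84,15,54,97,72],"r":{"j":9,"m":85},"ye":[92,51,64,65]},"y":{"ldi":[27,44,45,33,22,2],"pb":{"b":87,"e":47,"fbj":16,"gn":92,"uf":17}}}
After op 7 (add /x/g/0 30): {"ih":{"d":{"cii":56,"jk":99},"msw":{"cy":37,"gco":56,"o":56,"ygs":36},"u":{"aj":44,"b":57,"mow":0,"yka":88}},"jac":[{"blw":34,"w":10,"xt":41},{"euq":14,"zvu":39},{"nvw":92,"rz":70},{"dsv":61,"n":69,"s":30},{"dbk":68,"e":77,"l":17,"ls":65}],"x":{"g":[30,1,36],"jpt":[84,15,54,97,72],"r":{"j":9,"m":85},"ye":[92,51,64,65]},"y":{"ldi":[27,44,45,33,22,2],"pb":{"b":87,"e":47,"fbj":16,"gn":92,"uf":17}}}

Answer: {"ih":{"d":{"cii":56,"jk":99},"msw":{"cy":37,"gco":56,"o":56,"ygs":36},"u":{"aj":44,"b":57,"mow":0,"yka":88}},"jac":[{"blw":34,"w":10,"xt":41},{"euq":14,"zvu":39},{"nvw":92,"rz":70},{"dsv":61,"n":69,"s":30},{"dbk":68,"e":77,"l":17,"ls":65}],"x":{"g":[30,1,36],"jpt":[84,15,54,97,72],"r":{"j":9,"m":85},"ye":[92,51,64,65]},"y":{"ldi":[27,44,45,33,22,2],"pb":{"b":87,"e":47,"fbj":16,"gn":92,"uf":17}}}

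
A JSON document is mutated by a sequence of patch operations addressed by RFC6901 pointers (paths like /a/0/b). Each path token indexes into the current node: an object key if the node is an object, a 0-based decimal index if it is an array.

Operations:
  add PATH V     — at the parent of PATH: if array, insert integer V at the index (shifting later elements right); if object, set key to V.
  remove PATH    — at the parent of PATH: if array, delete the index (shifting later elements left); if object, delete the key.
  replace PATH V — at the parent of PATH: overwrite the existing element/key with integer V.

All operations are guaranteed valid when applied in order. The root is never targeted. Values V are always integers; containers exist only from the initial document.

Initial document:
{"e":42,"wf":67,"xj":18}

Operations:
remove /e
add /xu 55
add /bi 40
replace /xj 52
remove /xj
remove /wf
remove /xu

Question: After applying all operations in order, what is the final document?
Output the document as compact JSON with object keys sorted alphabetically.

Answer: {"bi":40}

Derivation:
After op 1 (remove /e): {"wf":67,"xj":18}
After op 2 (add /xu 55): {"wf":67,"xj":18,"xu":55}
After op 3 (add /bi 40): {"bi":40,"wf":67,"xj":18,"xu":55}
After op 4 (replace /xj 52): {"bi":40,"wf":67,"xj":52,"xu":55}
After op 5 (remove /xj): {"bi":40,"wf":67,"xu":55}
After op 6 (remove /wf): {"bi":40,"xu":55}
After op 7 (remove /xu): {"bi":40}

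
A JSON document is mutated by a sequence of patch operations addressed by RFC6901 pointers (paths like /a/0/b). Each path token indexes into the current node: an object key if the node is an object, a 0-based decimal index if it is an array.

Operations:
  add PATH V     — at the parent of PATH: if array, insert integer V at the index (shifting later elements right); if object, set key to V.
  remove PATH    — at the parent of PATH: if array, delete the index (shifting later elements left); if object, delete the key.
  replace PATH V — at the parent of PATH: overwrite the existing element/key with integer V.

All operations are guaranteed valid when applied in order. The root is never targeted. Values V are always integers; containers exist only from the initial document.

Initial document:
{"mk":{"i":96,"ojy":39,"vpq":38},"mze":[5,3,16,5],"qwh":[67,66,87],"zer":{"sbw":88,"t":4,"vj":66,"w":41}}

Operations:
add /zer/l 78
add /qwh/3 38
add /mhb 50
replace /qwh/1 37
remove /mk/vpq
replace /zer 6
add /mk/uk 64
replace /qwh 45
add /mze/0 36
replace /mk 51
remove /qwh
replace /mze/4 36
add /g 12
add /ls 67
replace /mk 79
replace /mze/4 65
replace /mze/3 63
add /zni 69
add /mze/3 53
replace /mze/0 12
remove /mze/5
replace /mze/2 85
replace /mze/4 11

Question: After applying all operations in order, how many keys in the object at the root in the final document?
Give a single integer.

Answer: 7

Derivation:
After op 1 (add /zer/l 78): {"mk":{"i":96,"ojy":39,"vpq":38},"mze":[5,3,16,5],"qwh":[67,66,87],"zer":{"l":78,"sbw":88,"t":4,"vj":66,"w":41}}
After op 2 (add /qwh/3 38): {"mk":{"i":96,"ojy":39,"vpq":38},"mze":[5,3,16,5],"qwh":[67,66,87,38],"zer":{"l":78,"sbw":88,"t":4,"vj":66,"w":41}}
After op 3 (add /mhb 50): {"mhb":50,"mk":{"i":96,"ojy":39,"vpq":38},"mze":[5,3,16,5],"qwh":[67,66,87,38],"zer":{"l":78,"sbw":88,"t":4,"vj":66,"w":41}}
After op 4 (replace /qwh/1 37): {"mhb":50,"mk":{"i":96,"ojy":39,"vpq":38},"mze":[5,3,16,5],"qwh":[67,37,87,38],"zer":{"l":78,"sbw":88,"t":4,"vj":66,"w":41}}
After op 5 (remove /mk/vpq): {"mhb":50,"mk":{"i":96,"ojy":39},"mze":[5,3,16,5],"qwh":[67,37,87,38],"zer":{"l":78,"sbw":88,"t":4,"vj":66,"w":41}}
After op 6 (replace /zer 6): {"mhb":50,"mk":{"i":96,"ojy":39},"mze":[5,3,16,5],"qwh":[67,37,87,38],"zer":6}
After op 7 (add /mk/uk 64): {"mhb":50,"mk":{"i":96,"ojy":39,"uk":64},"mze":[5,3,16,5],"qwh":[67,37,87,38],"zer":6}
After op 8 (replace /qwh 45): {"mhb":50,"mk":{"i":96,"ojy":39,"uk":64},"mze":[5,3,16,5],"qwh":45,"zer":6}
After op 9 (add /mze/0 36): {"mhb":50,"mk":{"i":96,"ojy":39,"uk":64},"mze":[36,5,3,16,5],"qwh":45,"zer":6}
After op 10 (replace /mk 51): {"mhb":50,"mk":51,"mze":[36,5,3,16,5],"qwh":45,"zer":6}
After op 11 (remove /qwh): {"mhb":50,"mk":51,"mze":[36,5,3,16,5],"zer":6}
After op 12 (replace /mze/4 36): {"mhb":50,"mk":51,"mze":[36,5,3,16,36],"zer":6}
After op 13 (add /g 12): {"g":12,"mhb":50,"mk":51,"mze":[36,5,3,16,36],"zer":6}
After op 14 (add /ls 67): {"g":12,"ls":67,"mhb":50,"mk":51,"mze":[36,5,3,16,36],"zer":6}
After op 15 (replace /mk 79): {"g":12,"ls":67,"mhb":50,"mk":79,"mze":[36,5,3,16,36],"zer":6}
After op 16 (replace /mze/4 65): {"g":12,"ls":67,"mhb":50,"mk":79,"mze":[36,5,3,16,65],"zer":6}
After op 17 (replace /mze/3 63): {"g":12,"ls":67,"mhb":50,"mk":79,"mze":[36,5,3,63,65],"zer":6}
After op 18 (add /zni 69): {"g":12,"ls":67,"mhb":50,"mk":79,"mze":[36,5,3,63,65],"zer":6,"zni":69}
After op 19 (add /mze/3 53): {"g":12,"ls":67,"mhb":50,"mk":79,"mze":[36,5,3,53,63,65],"zer":6,"zni":69}
After op 20 (replace /mze/0 12): {"g":12,"ls":67,"mhb":50,"mk":79,"mze":[12,5,3,53,63,65],"zer":6,"zni":69}
After op 21 (remove /mze/5): {"g":12,"ls":67,"mhb":50,"mk":79,"mze":[12,5,3,53,63],"zer":6,"zni":69}
After op 22 (replace /mze/2 85): {"g":12,"ls":67,"mhb":50,"mk":79,"mze":[12,5,85,53,63],"zer":6,"zni":69}
After op 23 (replace /mze/4 11): {"g":12,"ls":67,"mhb":50,"mk":79,"mze":[12,5,85,53,11],"zer":6,"zni":69}
Size at the root: 7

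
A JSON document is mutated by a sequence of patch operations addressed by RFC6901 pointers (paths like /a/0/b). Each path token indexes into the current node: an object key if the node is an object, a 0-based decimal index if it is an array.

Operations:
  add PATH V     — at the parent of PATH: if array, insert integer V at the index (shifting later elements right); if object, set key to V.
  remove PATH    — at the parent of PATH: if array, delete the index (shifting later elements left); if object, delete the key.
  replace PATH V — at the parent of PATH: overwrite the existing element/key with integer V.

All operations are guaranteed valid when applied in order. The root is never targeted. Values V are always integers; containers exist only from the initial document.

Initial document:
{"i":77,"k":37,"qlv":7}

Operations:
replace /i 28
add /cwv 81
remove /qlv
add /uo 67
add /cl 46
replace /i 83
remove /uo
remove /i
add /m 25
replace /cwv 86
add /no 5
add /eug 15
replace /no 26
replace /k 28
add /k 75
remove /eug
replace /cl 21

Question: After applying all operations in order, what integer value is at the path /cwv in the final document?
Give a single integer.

Answer: 86

Derivation:
After op 1 (replace /i 28): {"i":28,"k":37,"qlv":7}
After op 2 (add /cwv 81): {"cwv":81,"i":28,"k":37,"qlv":7}
After op 3 (remove /qlv): {"cwv":81,"i":28,"k":37}
After op 4 (add /uo 67): {"cwv":81,"i":28,"k":37,"uo":67}
After op 5 (add /cl 46): {"cl":46,"cwv":81,"i":28,"k":37,"uo":67}
After op 6 (replace /i 83): {"cl":46,"cwv":81,"i":83,"k":37,"uo":67}
After op 7 (remove /uo): {"cl":46,"cwv":81,"i":83,"k":37}
After op 8 (remove /i): {"cl":46,"cwv":81,"k":37}
After op 9 (add /m 25): {"cl":46,"cwv":81,"k":37,"m":25}
After op 10 (replace /cwv 86): {"cl":46,"cwv":86,"k":37,"m":25}
After op 11 (add /no 5): {"cl":46,"cwv":86,"k":37,"m":25,"no":5}
After op 12 (add /eug 15): {"cl":46,"cwv":86,"eug":15,"k":37,"m":25,"no":5}
After op 13 (replace /no 26): {"cl":46,"cwv":86,"eug":15,"k":37,"m":25,"no":26}
After op 14 (replace /k 28): {"cl":46,"cwv":86,"eug":15,"k":28,"m":25,"no":26}
After op 15 (add /k 75): {"cl":46,"cwv":86,"eug":15,"k":75,"m":25,"no":26}
After op 16 (remove /eug): {"cl":46,"cwv":86,"k":75,"m":25,"no":26}
After op 17 (replace /cl 21): {"cl":21,"cwv":86,"k":75,"m":25,"no":26}
Value at /cwv: 86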